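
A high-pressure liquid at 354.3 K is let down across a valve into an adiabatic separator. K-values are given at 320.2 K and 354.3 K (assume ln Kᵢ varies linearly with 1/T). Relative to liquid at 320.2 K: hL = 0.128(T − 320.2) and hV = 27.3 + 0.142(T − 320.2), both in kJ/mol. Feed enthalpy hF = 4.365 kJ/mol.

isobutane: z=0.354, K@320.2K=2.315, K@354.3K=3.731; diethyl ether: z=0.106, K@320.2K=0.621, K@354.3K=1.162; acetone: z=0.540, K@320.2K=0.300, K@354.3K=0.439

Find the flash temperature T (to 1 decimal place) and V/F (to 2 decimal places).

Adiabatic flash: solve Rachford–Rice at each trial T, then check hF = ψ·hV(T) + (1−ψ)·hL(T).
  T = 320.2 K: K = (2.315, 0.621, 0.300), RR gives ψ = 0.055, H_out = 1.500 kJ/mol
  T = 354.3 K: K = (3.731, 1.162, 0.439), RR gives ψ = 0.504, H_out = 18.376 kJ/mol
  T = 337.2 K: K = (2.973, 0.862, 0.366), RR gives ψ = 0.301, H_out = 10.464 kJ/mol
  T = 328.7 K: K = (2.632, 0.735, 0.332), RR gives ψ = 0.188, H_out = 6.247 kJ/mol
  T = 324.4 K: K = (2.469, 0.676, 0.316), RR gives ψ = 0.124, H_out = 3.936 kJ/mol
  T = 326.5 K: K = (2.547, 0.704, 0.324), RR gives ψ = 0.156, H_out = 5.085 kJ/mol
Linear interpolation between T = 324.4 (H_out = 3.936) and T = 326.5 (H_out = 5.085) on hF = 4.365 gives T ≈ 325.2 K, at which ψ = 0.14.

T = 325.2 K, V/F = 0.14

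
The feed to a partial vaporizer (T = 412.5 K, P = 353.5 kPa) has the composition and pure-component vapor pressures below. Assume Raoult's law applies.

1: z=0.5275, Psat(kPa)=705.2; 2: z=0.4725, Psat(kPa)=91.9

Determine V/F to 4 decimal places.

Raoult's law: Kᵢ = Pᵢˢᵃᵗ/P = Pᵢˢᵃᵗ/353.5.
  K_1 = 705.2/353.5 = 1.994908, K_2 = 91.9/353.5 = 0.259972
Material balance + equilibrium reduce to Σ zᵢ(Kᵢ−1)/(1+V/F(Kᵢ−1)) = 0.
Check two-phase: ΣzᵢKᵢ = 1.1752 > 1 and Σzᵢ/Kᵢ = 2.0819 > 1, so g(0) = 0.1752 > 0 and g(1) = -1.0819 < 0.
Binary case is linear: z₁(K₁−1)(1+V/F(K₂−1)) + z₂(K₂−1)(1+V/F(K₁−1)) = 0
⇒ V/F = [z₁(K₁−1)+z₂(K₂−1)] / [−(K₁−1)(K₂−1)] = 0.17515/0.73626 = 0.2379

V/F = 0.2379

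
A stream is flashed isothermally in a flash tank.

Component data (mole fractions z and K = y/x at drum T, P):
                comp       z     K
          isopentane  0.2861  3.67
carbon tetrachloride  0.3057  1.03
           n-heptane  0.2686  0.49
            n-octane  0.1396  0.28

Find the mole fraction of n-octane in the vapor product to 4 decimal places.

y_n-octane = 0.0606

Newton–Raphson from V/F = 0.61:
  V/F = 0.6100: g = -0.07848, g' = -0.6727 → V/F = 0.4933
  V/F = 0.4933: g = -0.00023, g' = -0.6789 → V/F = 0.4930
Converged at V/F = 0.4930.
Compositions from xᵢ = zᵢ/(1+V/F(Kᵢ−1)), yᵢ = Kᵢxᵢ:
  isopentane: x = 0.1235, y = 0.4533
  carbon tetrachloride: x = 0.3012, y = 0.3103
  n-heptane: x = 0.3588, y = 0.1758
  n-octane: x = 0.2164, y = 0.0606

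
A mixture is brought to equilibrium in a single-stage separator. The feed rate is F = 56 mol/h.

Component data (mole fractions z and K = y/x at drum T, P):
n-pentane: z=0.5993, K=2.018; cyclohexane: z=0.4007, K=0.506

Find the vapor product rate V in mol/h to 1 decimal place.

Material balance + equilibrium reduce to Σ zᵢ(Kᵢ−1)/(1+V/F(Kᵢ−1)) = 0.
Feasibility: ΣzᵢKᵢ = 1.4121, Σzᵢ/Kᵢ = 1.0889 — both > 1, two phases present.
Newton iteration, V/F⁰ = 0.5:
  V/F = 0.5000: g = 0.14142, g' = -0.4452 → V/F = 0.8177
  V/F = 0.8177: g = 0.00087, g' = -0.4602 → V/F = 0.8195
Converged at V/F = 0.8195.
Then V = V/F·F = 0.8195·56 = 45.9 mol/h and L = F − V = 10.1 mol/h.

V = 45.9 mol/h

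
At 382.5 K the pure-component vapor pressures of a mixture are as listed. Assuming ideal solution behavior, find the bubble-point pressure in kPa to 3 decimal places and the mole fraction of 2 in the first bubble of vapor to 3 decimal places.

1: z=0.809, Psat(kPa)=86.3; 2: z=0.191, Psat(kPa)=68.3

At the bubble point ψ → 0, so ΣzᵢKᵢ = 1 with Kᵢ = Pᵢˢᵃᵗ/P ⇒ P = ΣzᵢPᵢˢᵃᵗ.
P = 0.809·86.3 + 0.191·68.3 = 82.862 kPa
yᵢ = zᵢPᵢˢᵃᵗ/P ⇒ y_2 = 0.191·68.3/82.862 = 0.157

Pbub = 82.862 kPa, y_2 = 0.157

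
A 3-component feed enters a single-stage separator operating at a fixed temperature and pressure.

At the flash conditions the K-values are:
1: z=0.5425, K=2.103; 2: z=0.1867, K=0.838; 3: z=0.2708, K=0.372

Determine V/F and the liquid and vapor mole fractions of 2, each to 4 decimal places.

V/F = 0.7002, x_2 = 0.2106, y_2 = 0.1765

Iterate (Newton) starting at V/F = 0.66:
  V/F = 0.6600: g = 0.02197, g' = -0.5387 → V/F = 0.7008
  V/F = 0.7008: g = -0.00035, g' = -0.5569 → V/F = 0.7002
Converged at V/F = 0.7002.
Compositions from xᵢ = zᵢ/(1+V/F(Kᵢ−1)), yᵢ = Kᵢxᵢ:
  1: x = 0.3061, y = 0.6437
  2: x = 0.2106, y = 0.1765
  3: x = 0.4833, y = 0.1798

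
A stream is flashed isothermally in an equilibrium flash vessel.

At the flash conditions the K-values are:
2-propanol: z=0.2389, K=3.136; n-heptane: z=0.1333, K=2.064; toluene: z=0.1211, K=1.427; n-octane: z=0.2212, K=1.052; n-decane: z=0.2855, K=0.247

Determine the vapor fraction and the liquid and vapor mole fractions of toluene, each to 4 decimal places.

Newton–Raphson from ψ = 0.5:
  ψ = 0.5000: g = 0.04836, g' = -0.7511 → ψ = 0.5644
  ψ = 0.5644: g = -0.00104, g' = -0.7875 → ψ = 0.5631
Converged at ψ = 0.5631.
Compositions from xᵢ = zᵢ/(1+ψ(Kᵢ−1)), yᵢ = Kᵢxᵢ:
  2-propanol: x = 0.1085, y = 0.3401
  n-heptane: x = 0.0834, y = 0.1721
  toluene: x = 0.0976, y = 0.1393
  n-octane: x = 0.2149, y = 0.2261
  n-decane: x = 0.4956, y = 0.1224

ψ = 0.5631, x_toluene = 0.0976, y_toluene = 0.1393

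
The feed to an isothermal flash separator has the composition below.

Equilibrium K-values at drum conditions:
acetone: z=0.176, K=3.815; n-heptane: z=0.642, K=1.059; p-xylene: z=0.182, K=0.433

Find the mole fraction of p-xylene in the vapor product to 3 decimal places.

Let ψ = V/F and solve Σ zᵢ(Kᵢ−1)/(1+ψ(Kᵢ−1)) = 0.
g(0) = ΣzᵢKᵢ − 1 = 0.430 and g(1) = 1 − Σzᵢ/Kᵢ = -0.073, so a root lies in (0, 1).
Newton iteration, ψ⁰ = 0.5:
  ψ = 0.500: g = 0.0986, g' = -0.357 → ψ = 0.776
  ψ = 0.776: g = 0.0074, g' = -0.326 → ψ = 0.799
Converged at ψ = 0.799.
Compositions from xᵢ = zᵢ/(1+ψ(Kᵢ−1)), yᵢ = Kᵢxᵢ:
  acetone: x = 0.054, y = 0.207
  n-heptane: x = 0.613, y = 0.649
  p-xylene: x = 0.333, y = 0.144

y_p-xylene = 0.144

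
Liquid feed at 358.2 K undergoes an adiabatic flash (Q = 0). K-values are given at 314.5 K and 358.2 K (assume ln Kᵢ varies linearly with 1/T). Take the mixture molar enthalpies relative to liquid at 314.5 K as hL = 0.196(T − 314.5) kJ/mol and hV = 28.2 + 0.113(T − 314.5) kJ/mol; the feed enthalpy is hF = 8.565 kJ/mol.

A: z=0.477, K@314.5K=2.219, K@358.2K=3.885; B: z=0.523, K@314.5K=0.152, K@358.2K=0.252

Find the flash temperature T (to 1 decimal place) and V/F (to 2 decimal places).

Adiabatic flash: solve Rachford–Rice at each trial T, then check hF = ψ·hV(T) + (1−ψ)·hL(T).
  T = 314.5 K: K = (2.219, 0.152), RR gives ψ = 0.133, H_out = 3.764 kJ/mol
  T = 358.2 K: K = (3.885, 0.252), RR gives ψ = 0.456, H_out = 19.781 kJ/mol
  T = 336.4 K: K = (2.992, 0.199), RR gives ψ = 0.333, H_out = 13.078 kJ/mol
  T = 325.4 K: K = (2.588, 0.175), RR gives ψ = 0.249, H_out = 8.921 kJ/mol
  T = 319.9 K: K = (2.398, 0.163), RR gives ψ = 0.196, H_out = 6.491 kJ/mol
  T = 322.6 K: K = (2.490, 0.169), RR gives ψ = 0.223, H_out = 7.721 kJ/mol
  T = 324.0 K: K = (2.539, 0.172), RR gives ψ = 0.236, H_out = 8.330 kJ/mol
Linear interpolation between T = 324.0 (H_out = 8.330) and T = 325.4 (H_out = 8.921) on hF = 8.565 gives T ≈ 324.6 K, at which ψ = 0.24.

T = 324.6 K, V/F = 0.24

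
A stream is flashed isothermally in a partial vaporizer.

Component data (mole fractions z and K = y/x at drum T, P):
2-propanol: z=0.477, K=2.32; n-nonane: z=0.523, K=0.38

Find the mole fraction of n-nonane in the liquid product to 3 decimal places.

x_n-nonane = 0.680

Rachford–Rice: g(β) = Σ zᵢ(Kᵢ−1)/(1+β(Kᵢ−1)) = 0.
Check two-phase: ΣzᵢKᵢ = 1.305 > 1 and Σzᵢ/Kᵢ = 1.582 > 1, so g(0) = 0.305 > 0 and g(1) = -0.582 < 0.
Binary case is linear: z₁(K₁−1)(1+β(K₂−1)) + z₂(K₂−1)(1+β(K₁−1)) = 0
⇒ β = [z₁(K₁−1)+z₂(K₂−1)] / [−(K₁−1)(K₂−1)] = 0.3054/0.8184 = 0.373
Compositions from xᵢ = zᵢ/(1+β(Kᵢ−1)), yᵢ = Kᵢxᵢ:
  2-propanol: x = 0.320, y = 0.741
  n-nonane: x = 0.680, y = 0.259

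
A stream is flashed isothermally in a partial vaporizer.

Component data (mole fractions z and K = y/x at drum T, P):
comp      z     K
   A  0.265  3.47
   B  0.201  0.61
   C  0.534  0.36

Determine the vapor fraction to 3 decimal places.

ψ = 0.164

Let ψ = V/F and solve Σ zᵢ(Kᵢ−1)/(1+ψ(Kᵢ−1)) = 0.
Check two-phase: ΣzᵢKᵢ = 1.234 > 1 and Σzᵢ/Kᵢ = 1.889 > 1, so g(0) = 0.234 > 0 and g(1) = -0.889 < 0.
Newton–Raphson from ψ = 0.48:
  ψ = 0.480: g = -0.2903, g' = -0.840 → ψ = 0.135
  ψ = 0.135: g = 0.0345, g' = -1.206 → ψ = 0.163
  ψ = 0.163: g = 0.0011, g' = -1.129 → ψ = 0.164
Converged at ψ = 0.164.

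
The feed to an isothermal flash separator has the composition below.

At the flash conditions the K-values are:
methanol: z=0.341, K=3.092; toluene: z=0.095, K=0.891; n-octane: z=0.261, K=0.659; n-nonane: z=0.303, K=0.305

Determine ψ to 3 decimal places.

ψ = 0.378

Material balance + equilibrium reduce to Σ zᵢ(Kᵢ−1)/(1+ψ(Kᵢ−1)) = 0.
Feasibility: ΣzᵢKᵢ = 1.403, Σzᵢ/Kᵢ = 1.606 — both > 1, two phases present.
Newton iteration, ψ⁰ = 0.5:
  ψ = 0.500: g = -0.0923, g' = -0.746 → ψ = 0.376
  ψ = 0.376: g = 0.0012, g' = -0.777 → ψ = 0.378
Converged at ψ = 0.378.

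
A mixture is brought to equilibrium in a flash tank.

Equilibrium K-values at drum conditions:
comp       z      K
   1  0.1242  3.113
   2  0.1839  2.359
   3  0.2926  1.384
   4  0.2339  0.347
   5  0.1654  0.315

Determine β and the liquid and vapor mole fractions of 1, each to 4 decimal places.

Rachford–Rice: g(β) = Σ zᵢ(Kᵢ−1)/(1+β(Kᵢ−1)) = 0.
g(0) = ΣzᵢKᵢ − 1 = 0.3587 and g(1) = 1 − Σzᵢ/Kᵢ = -0.5284, so a root lies in (0, 1).
Newton iteration, β⁰ = 0.56:
  β = 0.5600: g = -0.07000, g' = -0.7072 → β = 0.4610
  β = 0.4610: g = -0.00206, g' = -0.6718 → β = 0.4579
Converged at β = 0.4579.
Compositions from xᵢ = zᵢ/(1+β(Kᵢ−1)), yᵢ = Kᵢxᵢ:
  1: x = 0.0631, y = 0.1965
  2: x = 0.1134, y = 0.2674
  3: x = 0.2488, y = 0.3444
  4: x = 0.3337, y = 0.1158
  5: x = 0.2410, y = 0.0759

β = 0.4579, x_1 = 0.0631, y_1 = 0.1965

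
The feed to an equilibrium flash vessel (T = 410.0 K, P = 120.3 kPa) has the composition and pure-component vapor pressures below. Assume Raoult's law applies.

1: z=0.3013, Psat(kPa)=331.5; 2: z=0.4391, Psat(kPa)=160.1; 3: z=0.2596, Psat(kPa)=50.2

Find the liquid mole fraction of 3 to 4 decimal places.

x_3 = 0.5445

Raoult's law: Kᵢ = Pᵢˢᵃᵗ/P = Pᵢˢᵃᵗ/120.3.
  K_1 = 331.5/120.3 = 2.755611, K_2 = 160.1/120.3 = 1.330840, K_3 = 50.2/120.3 = 0.417290
Rachford–Rice: g(ψ) = Σ zᵢ(Kᵢ−1)/(1+ψ(Kᵢ−1)) = 0.
Check two-phase: ΣzᵢKᵢ = 1.5230 > 1 and Σzᵢ/Kᵢ = 1.0614 > 1, so g(0) = 0.5230 > 0 and g(1) = -0.0614 < 0.
Newton iteration, ψ⁰ = 0.38:
  ψ = 0.3800: g = 0.25204, g' = -0.5175 → ψ = 0.8671
  ψ = 0.8671: g = 0.01686, g' = -0.5351 → ψ = 0.8986
  ψ = 0.8986: g = -0.00033, g' = -0.5567 → ψ = 0.8980
Converged at ψ = 0.8980.
Compositions from xᵢ = zᵢ/(1+ψ(Kᵢ−1)), yᵢ = Kᵢxᵢ:
  1: x = 0.1169, y = 0.3222
  2: x = 0.3385, y = 0.4505
  3: x = 0.5445, y = 0.2272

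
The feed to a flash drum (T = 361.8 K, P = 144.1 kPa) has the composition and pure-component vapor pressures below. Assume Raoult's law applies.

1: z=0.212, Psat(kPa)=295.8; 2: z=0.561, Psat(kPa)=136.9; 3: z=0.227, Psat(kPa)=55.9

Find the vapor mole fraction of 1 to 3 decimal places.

Raoult's law: Kᵢ = Pᵢˢᵃᵗ/P = Pᵢˢᵃᵗ/144.1.
  K_1 = 295.8/144.1 = 2.05274, K_2 = 136.9/144.1 = 0.95003, K_3 = 55.9/144.1 = 0.38793
Rachford–Rice: g(ψ) = Σ zᵢ(Kᵢ−1)/(1+ψ(Kᵢ−1)) = 0.
Feasibility: ΣzᵢKᵢ = 1.056, Σzᵢ/Kᵢ = 1.279 — both > 1, two phases present.
Iterate (Newton) starting at ψ = 0.5:
  ψ = 0.500: g = -0.0827, g' = -0.279 → ψ = 0.203
  ψ = 0.203: g = -0.0032, g' = -0.272 → ψ = 0.192
Converged at ψ = 0.192.
Compositions from xᵢ = zᵢ/(1+ψ(Kᵢ−1)), yᵢ = Kᵢxᵢ:
  1: x = 0.176, y = 0.362
  2: x = 0.566, y = 0.538
  3: x = 0.257, y = 0.100

y_1 = 0.362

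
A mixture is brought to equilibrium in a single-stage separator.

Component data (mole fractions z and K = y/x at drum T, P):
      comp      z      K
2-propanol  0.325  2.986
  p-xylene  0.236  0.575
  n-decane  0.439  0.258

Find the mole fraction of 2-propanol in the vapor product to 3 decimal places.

Rachford–Rice: g(ψ) = Σ zᵢ(Kᵢ−1)/(1+ψ(Kᵢ−1)) = 0.
g(0) = ΣzᵢKᵢ − 1 = 0.219 and g(1) = 1 − Σzᵢ/Kᵢ = -1.221, so a root lies in (0, 1).
Iterate (Newton) starting at ψ = 0.67:
  ψ = 0.670: g = -0.5111, g' = -1.275 → ψ = 0.269
  ψ = 0.269: g = -0.0997, g' = -0.976 → ψ = 0.167
  ψ = 0.167: g = 0.0049, g' = -1.087 → ψ = 0.172
Converged at ψ = 0.172.
Compositions from xᵢ = zᵢ/(1+ψ(Kᵢ−1)), yᵢ = Kᵢxᵢ:
  2-propanol: x = 0.242, y = 0.724
  p-xylene: x = 0.255, y = 0.146
  n-decane: x = 0.503, y = 0.130

y_2-propanol = 0.724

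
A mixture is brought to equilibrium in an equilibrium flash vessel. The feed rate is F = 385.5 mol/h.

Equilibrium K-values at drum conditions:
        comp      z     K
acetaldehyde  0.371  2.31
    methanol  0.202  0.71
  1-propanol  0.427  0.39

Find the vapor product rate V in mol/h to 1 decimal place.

V = 93.6 mol/h

Material balance + equilibrium reduce to Σ zᵢ(Kᵢ−1)/(1+ψ(Kᵢ−1)) = 0.
g(0) = ΣzᵢKᵢ − 1 = 0.167 and g(1) = 1 − Σzᵢ/Kᵢ = -0.540, so a root lies in (0, 1).
Newton–Raphson from ψ = 0.45:
  ψ = 0.450: g = -0.1206, g' = -0.576 → ψ = 0.241
  ψ = 0.241: g = 0.0012, g' = -0.606 → ψ = 0.243
Converged at ψ = 0.243.
Then V = ψ·F = 0.2427·385.5 = 93.6 mol/h and L = F − V = 291.9 mol/h.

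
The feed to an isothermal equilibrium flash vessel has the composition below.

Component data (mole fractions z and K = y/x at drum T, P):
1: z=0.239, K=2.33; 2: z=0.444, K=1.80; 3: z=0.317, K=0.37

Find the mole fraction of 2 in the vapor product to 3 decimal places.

Rachford–Rice: g(ψ) = Σ zᵢ(Kᵢ−1)/(1+ψ(Kᵢ−1)) = 0.
g(0) = ΣzᵢKᵢ − 1 = 0.473 and g(1) = 1 − Σzᵢ/Kᵢ = -0.206, so a root lies in (0, 1).
Newton–Raphson from ψ = 0.48:
  ψ = 0.480: g = 0.1644, g' = -0.564 → ψ = 0.771
  ψ = 0.771: g = -0.0119, g' = -0.688 → ψ = 0.754
Converged at ψ = 0.754.
Compositions from xᵢ = zᵢ/(1+ψ(Kᵢ−1)), yᵢ = Kᵢxᵢ:
  1: x = 0.119, y = 0.278
  2: x = 0.277, y = 0.499
  3: x = 0.604, y = 0.223

y_2 = 0.499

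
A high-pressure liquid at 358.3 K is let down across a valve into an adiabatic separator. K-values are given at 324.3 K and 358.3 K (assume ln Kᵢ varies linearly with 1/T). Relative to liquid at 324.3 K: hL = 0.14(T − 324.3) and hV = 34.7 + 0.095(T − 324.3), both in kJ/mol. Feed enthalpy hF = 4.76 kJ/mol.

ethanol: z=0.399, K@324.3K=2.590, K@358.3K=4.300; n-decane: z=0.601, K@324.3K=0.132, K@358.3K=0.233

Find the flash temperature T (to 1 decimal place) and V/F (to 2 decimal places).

Adiabatic flash: solve Rachford–Rice at each trial T, then check hF = ψ·hV(T) + (1−ψ)·hL(T).
  T = 324.3 K: K = (2.590, 0.132), RR gives ψ = 0.082, H_out = 2.835 kJ/mol
  T = 358.3 K: K = (4.300, 0.233), RR gives ψ = 0.338, H_out = 15.974 kJ/mol
  T = 341.3 K: K = (3.380, 0.178), RR gives ψ = 0.233, H_out = 10.279 kJ/mol
  T = 332.8 K: K = (2.969, 0.154), RR gives ψ = 0.166, H_out = 6.895 kJ/mol
  T = 328.6 K: K = (2.778, 0.143), RR gives ψ = 0.127, H_out = 4.996 kJ/mol
  T = 326.5 K: K = (2.685, 0.137), RR gives ψ = 0.106, H_out = 3.972 kJ/mol
Linear interpolation between T = 326.5 (H_out = 3.972) and T = 328.6 (H_out = 4.996) on hF = 4.76 gives T ≈ 328.1 K, at which ψ = 0.12.

T = 328.1 K, V/F = 0.12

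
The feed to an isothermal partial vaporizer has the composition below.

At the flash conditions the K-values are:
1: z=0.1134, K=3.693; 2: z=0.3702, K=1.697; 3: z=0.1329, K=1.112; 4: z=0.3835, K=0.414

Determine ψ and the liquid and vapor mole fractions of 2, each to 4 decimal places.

ψ = 0.5345, x_2 = 0.2697, y_2 = 0.4577

Iterate (Newton) starting at ψ = 0.36:
  ψ = 0.3600: g = 0.09082, g' = -0.5400 → ψ = 0.5282
  ψ = 0.5282: g = 0.00325, g' = -0.5139 → ψ = 0.5345
Converged at ψ = 0.5345.
Compositions from xᵢ = zᵢ/(1+ψ(Kᵢ−1)), yᵢ = Kᵢxᵢ:
  1: x = 0.0465, y = 0.1717
  2: x = 0.2697, y = 0.4577
  3: x = 0.1254, y = 0.1394
  4: x = 0.5584, y = 0.2312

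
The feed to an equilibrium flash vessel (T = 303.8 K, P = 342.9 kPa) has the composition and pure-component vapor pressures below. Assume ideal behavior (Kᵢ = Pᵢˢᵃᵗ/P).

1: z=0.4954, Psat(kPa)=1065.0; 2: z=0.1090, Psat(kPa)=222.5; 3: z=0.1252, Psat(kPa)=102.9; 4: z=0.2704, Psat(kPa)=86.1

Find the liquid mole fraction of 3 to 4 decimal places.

x_3 = 0.1932

Raoult's law: Kᵢ = Pᵢˢᵃᵗ/P = Pᵢˢᵃᵗ/342.9.
  K_1 = 1065.0/342.9 = 3.105862, K_2 = 222.5/342.9 = 0.648877, K_3 = 102.9/342.9 = 0.300087, K_4 = 86.1/342.9 = 0.251094
Material balance + equilibrium reduce to Σ zᵢ(Kᵢ−1)/(1+V/F(Kᵢ−1)) = 0.
g(0) = ΣzᵢKᵢ − 1 = 0.7148 and g(1) = 1 − Σzᵢ/Kᵢ = -0.8216, so a root lies in (0, 1).
Iterate (Newton) starting at V/F = 0.64:
  V/F = 0.6400: g = -0.15265, g' = -1.1815 → V/F = 0.5108
  V/F = 0.5108: g = -0.00839, g' = -1.0762 → V/F = 0.5030
Converged at V/F = 0.5030.
Compositions from xᵢ = zᵢ/(1+V/F(Kᵢ−1)), yᵢ = Kᵢxᵢ:
  1: x = 0.2406, y = 0.7472
  2: x = 0.1324, y = 0.0859
  3: x = 0.1932, y = 0.0580
  4: x = 0.4338, y = 0.1089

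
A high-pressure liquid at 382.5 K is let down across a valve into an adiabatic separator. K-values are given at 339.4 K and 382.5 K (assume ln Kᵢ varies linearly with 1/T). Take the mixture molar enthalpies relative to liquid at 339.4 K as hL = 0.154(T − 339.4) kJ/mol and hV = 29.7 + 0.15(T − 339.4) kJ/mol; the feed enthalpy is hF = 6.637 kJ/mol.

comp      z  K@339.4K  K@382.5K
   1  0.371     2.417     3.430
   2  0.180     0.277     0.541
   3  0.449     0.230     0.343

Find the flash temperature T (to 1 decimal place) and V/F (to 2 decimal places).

T = 352.8 K, V/F = 0.15

Adiabatic flash: solve Rachford–Rice at each trial T, then check hF = ψ·hV(T) + (1−ψ)·hL(T).
  T = 339.4 K: K = (2.417, 0.277, 0.230), RR gives ψ = 0.046, H_out = 1.380 kJ/mol
  T = 382.5 K: K = (3.430, 0.541, 0.343), RR gives ψ = 0.356, H_out = 17.136 kJ/mol
  T = 360.9 K: K = (2.908, 0.395, 0.284), RR gives ψ = 0.212, H_out = 9.592 kJ/mol
  T = 350.1 K: K = (2.658, 0.332, 0.256), RR gives ψ = 0.134, H_out = 5.631 kJ/mol
  T = 355.5 K: K = (2.782, 0.363, 0.270), RR gives ψ = 0.174, H_out = 7.641 kJ/mol
  T = 352.8 K: K = (2.720, 0.347, 0.263), RR gives ψ = 0.155, H_out = 6.645 kJ/mol
  T = 351.5 K: K = (2.690, 0.340, 0.260), RR gives ψ = 0.145, H_out = 6.159 kJ/mol
Linear interpolation between T = 351.5 (H_out = 6.159) and T = 352.8 (H_out = 6.645) on hF = 6.637 gives T ≈ 352.8 K, at which ψ = 0.15.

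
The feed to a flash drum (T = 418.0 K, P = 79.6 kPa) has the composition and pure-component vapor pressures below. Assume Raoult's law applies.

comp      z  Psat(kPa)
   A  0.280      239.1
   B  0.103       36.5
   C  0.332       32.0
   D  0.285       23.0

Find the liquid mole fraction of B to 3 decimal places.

x_B = 0.108

Raoult's law: Kᵢ = Pᵢˢᵃᵗ/P = Pᵢˢᵃᵗ/79.6.
  K_A = 239.1/79.6 = 3.00377, K_B = 36.5/79.6 = 0.45854, K_C = 32.0/79.6 = 0.40201, K_D = 23.0/79.6 = 0.28894
Material balance + equilibrium reduce to Σ zᵢ(Kᵢ−1)/(1+ψ(Kᵢ−1)) = 0.
Check two-phase: ΣzᵢKᵢ = 1.104 > 1 and Σzᵢ/Kᵢ = 2.130 > 1, so g(0) = 0.104 > 0 and g(1) = -1.130 < 0.
Newton iteration, ψ⁰ = 0.5:
  ψ = 0.500: g = -0.3939, g' = -0.926 → ψ = 0.075
  ψ = 0.075: g = 0.0082, g' = -1.174 → ψ = 0.082
Converged at ψ = 0.082.
Compositions from xᵢ = zᵢ/(1+ψ(Kᵢ−1)), yᵢ = Kᵢxᵢ:
  A: x = 0.241, y = 0.723
  B: x = 0.108, y = 0.049
  C: x = 0.349, y = 0.140
  D: x = 0.303, y = 0.087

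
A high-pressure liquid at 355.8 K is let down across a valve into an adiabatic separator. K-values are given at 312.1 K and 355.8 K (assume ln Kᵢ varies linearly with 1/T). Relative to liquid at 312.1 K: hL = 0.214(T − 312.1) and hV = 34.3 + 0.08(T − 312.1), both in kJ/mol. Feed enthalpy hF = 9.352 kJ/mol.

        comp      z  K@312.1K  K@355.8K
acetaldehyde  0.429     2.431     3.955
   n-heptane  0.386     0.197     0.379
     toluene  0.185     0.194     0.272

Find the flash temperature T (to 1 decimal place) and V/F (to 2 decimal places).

Adiabatic flash: solve Rachford–Rice at each trial T, then check hF = ψ·hV(T) + (1−ψ)·hL(T).
  T = 312.1 K: K = (2.431, 0.197, 0.194), RR gives ψ = 0.135, H_out = 4.616 kJ/mol
  T = 355.8 K: K = (3.955, 0.379, 0.272), RR gives ψ = 0.459, H_out = 22.419 kJ/mol
  T = 334.0 K: K = (3.152, 0.279, 0.232), RR gives ψ = 0.318, H_out = 14.646 kJ/mol
  T = 323.1 K: K = (2.782, 0.236, 0.213), RR gives ψ = 0.236, H_out = 10.093 kJ/mol
  T = 317.6 K: K = (2.604, 0.216, 0.203), RR gives ψ = 0.188, H_out = 7.498 kJ/mol
  T = 320.4 K: K = (2.694, 0.226, 0.208), RR gives ψ = 0.213, H_out = 8.850 kJ/mol
  T = 321.8 K: K = (2.739, 0.231, 0.211), RR gives ψ = 0.225, H_out = 9.501 kJ/mol
Linear interpolation between T = 320.4 (H_out = 8.850) and T = 321.8 (H_out = 9.501) on hF = 9.352 gives T ≈ 321.5 K, at which ψ = 0.22.

T = 321.5 K, V/F = 0.22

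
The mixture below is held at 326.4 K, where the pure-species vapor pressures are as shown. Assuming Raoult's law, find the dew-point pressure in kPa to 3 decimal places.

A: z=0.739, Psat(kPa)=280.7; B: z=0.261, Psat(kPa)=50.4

At the dew point ψ → 1, so Σzᵢ/Kᵢ = 1 with Kᵢ = Pᵢˢᵃᵗ/P ⇒ 1/P = Σzᵢ/Pᵢˢᵃᵗ.
1/P = 0.739/280.7 + 0.261/50.4 = 0.007811 ⇒ P = 128.020 kPa

Pdew = 128.020 kPa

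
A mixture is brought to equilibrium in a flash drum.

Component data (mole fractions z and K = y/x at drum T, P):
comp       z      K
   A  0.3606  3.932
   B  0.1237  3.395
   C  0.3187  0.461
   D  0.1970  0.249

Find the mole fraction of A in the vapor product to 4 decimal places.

Let ψ = V/F and solve Σ zᵢ(Kᵢ−1)/(1+ψ(Kᵢ−1)) = 0.
Feasibility: ΣzᵢKᵢ = 2.0338, Σzᵢ/Kᵢ = 1.6106 — both > 1, two phases present.
Newton–Raphson from ψ = 0.5:
  ψ = 0.5000: g = 0.09150, g' = -1.1151 → ψ = 0.5821
  ψ = 0.5821: g = 0.00123, g' = -1.0942 → ψ = 0.5832
Converged at ψ = 0.5832.
Compositions from xᵢ = zᵢ/(1+ψ(Kᵢ−1)), yᵢ = Kᵢxᵢ:
  A: x = 0.1331, y = 0.5232
  B: x = 0.0516, y = 0.1752
  C: x = 0.4648, y = 0.2143
  D: x = 0.3505, y = 0.0873

y_A = 0.5232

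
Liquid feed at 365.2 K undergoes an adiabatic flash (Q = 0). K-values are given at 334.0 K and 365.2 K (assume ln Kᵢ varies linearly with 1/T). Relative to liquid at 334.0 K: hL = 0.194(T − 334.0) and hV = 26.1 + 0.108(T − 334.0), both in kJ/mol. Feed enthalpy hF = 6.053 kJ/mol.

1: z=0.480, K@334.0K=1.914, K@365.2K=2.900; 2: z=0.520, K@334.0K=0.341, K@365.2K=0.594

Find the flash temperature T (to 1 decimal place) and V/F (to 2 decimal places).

Adiabatic flash: solve Rachford–Rice at each trial T, then check hF = ψ·hV(T) + (1−ψ)·hL(T).
  T = 334.0 K: K = (1.914, 0.341), RR gives ψ = 0.159, H_out = 4.162 kJ/mol
  T = 365.2 K: K = (2.900, 0.594), RR gives ψ = 0.909, H_out = 27.329 kJ/mol
  T = 349.6 K: K = (2.378, 0.456), RR gives ψ = 0.504, H_out = 15.515 kJ/mol
  T = 341.8 K: K = (2.139, 0.395), RR gives ψ = 0.337, H_out = 10.092 kJ/mol
  T = 337.9 K: K = (2.025, 0.368), RR gives ψ = 0.251, H_out = 7.234 kJ/mol
  T = 335.9 K: K = (1.967, 0.354), RR gives ψ = 0.205, H_out = 5.692 kJ/mol
Linear interpolation between T = 335.9 (H_out = 5.692) and T = 337.9 (H_out = 7.234) on hF = 6.053 gives T ≈ 336.4 K, at which ψ = 0.22.

T = 336.4 K, V/F = 0.22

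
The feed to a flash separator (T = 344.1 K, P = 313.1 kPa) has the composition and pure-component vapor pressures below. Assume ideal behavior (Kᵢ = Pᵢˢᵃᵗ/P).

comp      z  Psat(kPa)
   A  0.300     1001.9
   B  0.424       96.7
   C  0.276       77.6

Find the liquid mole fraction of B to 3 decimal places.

x_B = 0.456

Raoult's law: Kᵢ = Pᵢˢᵃᵗ/P = Pᵢˢᵃᵗ/313.1.
  K_A = 1001.9/313.1 = 3.19994, K_B = 96.7/313.1 = 0.30885, K_C = 77.6/313.1 = 0.24784
Let β = V/F and solve Σ zᵢ(Kᵢ−1)/(1+β(Kᵢ−1)) = 0.
Feasibility: ΣzᵢKᵢ = 1.159, Σzᵢ/Kᵢ = 2.580 — both > 1, two phases present.
Newton iteration, β⁰ = 0.62:
  β = 0.620: g = -0.6226, g' = -1.428 → β = 0.184
  β = 0.184: g = -0.1070, g' = -1.212 → β = 0.096
  β = 0.096: g = 0.0076, g' = -1.404 → β = 0.101
Converged at β = 0.101.
Compositions from xᵢ = zᵢ/(1+β(Kᵢ−1)), yᵢ = Kᵢxᵢ:
  A: x = 0.245, y = 0.785
  B: x = 0.456, y = 0.141
  C: x = 0.299, y = 0.074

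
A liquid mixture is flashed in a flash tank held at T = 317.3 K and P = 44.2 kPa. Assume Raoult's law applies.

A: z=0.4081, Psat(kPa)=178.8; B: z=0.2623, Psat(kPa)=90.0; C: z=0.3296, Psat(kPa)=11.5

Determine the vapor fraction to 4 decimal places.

Raoult's law: Kᵢ = Pᵢˢᵃᵗ/P = Pᵢˢᵃᵗ/44.2.
  K_A = 178.8/44.2 = 4.045249, K_B = 90.0/44.2 = 2.036199, K_C = 11.5/44.2 = 0.260181
Material balance + equilibrium reduce to Σ zᵢ(Kᵢ−1)/(1+ψ(Kᵢ−1)) = 0.
Check two-phase: ΣzᵢKᵢ = 2.2707 > 1 and Σzᵢ/Kᵢ = 1.4965 > 1, so g(0) = 1.2707 > 0 and g(1) = -0.4965 < 0.
Newton iteration, ψ⁰ = 0.5:
  ψ = 0.5000: g = 0.28469, g' = -1.1713 → ψ = 0.7430
  ψ = 0.7430: g = -0.00709, g' = -1.3352 → ψ = 0.7377
Converged at ψ = 0.7377.

ψ = 0.7377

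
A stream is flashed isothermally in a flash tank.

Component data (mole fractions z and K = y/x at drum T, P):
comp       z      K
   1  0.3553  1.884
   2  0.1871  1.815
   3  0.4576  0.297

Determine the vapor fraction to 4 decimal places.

Let ψ = V/F and solve Σ zᵢ(Kᵢ−1)/(1+ψ(Kᵢ−1)) = 0.
Feasibility: ΣzᵢKᵢ = 1.1449, Σzᵢ/Kᵢ = 1.8324 — both > 1, two phases present.
Newton–Raphson from ψ = 0.51:
  ψ = 0.5100: g = -0.17729, g' = -0.7435 → ψ = 0.2715
  ψ = 0.2715: g = -0.01945, g' = -0.6093 → ψ = 0.2396
  ψ = 0.2396: g = -0.00011, g' = -0.6031 → ψ = 0.2394
Converged at ψ = 0.2394.

ψ = 0.2394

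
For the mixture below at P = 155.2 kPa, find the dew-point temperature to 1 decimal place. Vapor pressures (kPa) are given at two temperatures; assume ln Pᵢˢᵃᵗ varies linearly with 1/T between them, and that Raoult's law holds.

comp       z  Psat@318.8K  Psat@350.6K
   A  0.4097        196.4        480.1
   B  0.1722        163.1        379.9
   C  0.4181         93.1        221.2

Dew-point temperature: Σzᵢ·P/Pᵢˢᵃᵗ(T) = 1. Interpolate ln Pᵢˢᵃᵗ = aᵢ + bᵢ/T.
  T = 318.8 K: ΣzᵢP/Pᵢˢᵃᵗ = 1.1846
  T = 350.6 K: ΣzᵢP/Pᵢˢᵃᵗ = 0.4961
  T = 334.7 K: ΣzᵢP/Pᵢˢᵃᵗ = 0.7509
  T = 326.8 K: ΣzᵢP/Pᵢˢᵃᵗ = 0.9366
  T = 322.8 K: ΣzᵢP/Pᵢˢᵃᵗ = 1.0518
  T = 324.8 K: ΣzᵢP/Pᵢˢᵃᵗ = 0.9922
Interpolating between 322.8 K and 324.8 K gives T ≈ 324.5 K.

T = 324.5 K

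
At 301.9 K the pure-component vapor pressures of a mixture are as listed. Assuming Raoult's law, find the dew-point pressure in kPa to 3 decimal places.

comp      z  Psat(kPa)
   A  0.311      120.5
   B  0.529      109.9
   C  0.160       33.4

At the dew point ψ → 1, so Σzᵢ/Kᵢ = 1 with Kᵢ = Pᵢˢᵃᵗ/P ⇒ 1/P = Σzᵢ/Pᵢˢᵃᵗ.
1/P = 0.311/120.5 + 0.529/109.9 + 0.160/33.4 = 0.012185 ⇒ P = 82.069 kPa

Pdew = 82.069 kPa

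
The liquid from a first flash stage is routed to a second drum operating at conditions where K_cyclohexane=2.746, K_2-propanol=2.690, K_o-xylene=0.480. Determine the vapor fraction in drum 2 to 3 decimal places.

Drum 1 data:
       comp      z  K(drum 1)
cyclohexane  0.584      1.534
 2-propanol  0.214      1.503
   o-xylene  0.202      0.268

Drum 1:
Iterate (Newton) starting at ψ₁ = 0.4:
  ψ₁ = 0.400: g = 0.1375, g' = -0.367 → ψ₁ = 0.775
  ψ₁ = 0.775: g = -0.0435, g' = -0.689 → ψ₁ = 0.712
  ψ₁ = 0.712: g = -0.0033, g' = -0.588 → ψ₁ = 0.706
Converged at ψ₁ = 0.706.
Drum-1 compositions:
  cyclohexane: x = 0.424, y = 0.651
  2-propanol: x = 0.158, y = 0.237
  o-xylene: x = 0.418, y = 0.112
Drum-2 feed = drum-1 liquid: z₂ = (0.4241, 0.1579, 0.4179).
Drum 2:
Newton–Raphson from ψ₂ = 0.5:
  ψ₂ = 0.500: g = 0.2464, g' = -0.707 → ψ₂ = 0.848
  ψ₂ = 0.848: g = 0.0193, g' = -0.648 → ψ₂ = 0.878
Converged at ψ₂ = 0.878.
  cyclohexane: x = 0.167, y = 0.460
  2-propanol: x = 0.064, y = 0.171
  o-xylene: x = 0.769, y = 0.369

V/F (drum 2) = 0.878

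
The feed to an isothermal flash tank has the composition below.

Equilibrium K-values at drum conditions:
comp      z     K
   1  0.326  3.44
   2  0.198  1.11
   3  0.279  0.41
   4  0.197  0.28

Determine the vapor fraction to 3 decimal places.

Material balance + equilibrium reduce to Σ zᵢ(Kᵢ−1)/(1+ψ(Kᵢ−1)) = 0.
Check two-phase: ΣzᵢKᵢ = 1.511 > 1 and Σzᵢ/Kᵢ = 1.657 > 1, so g(0) = 0.511 > 0 and g(1) = -0.657 < 0.
Iterate (Newton) starting at ψ = 0.5:
  ψ = 0.500: g = -0.0762, g' = -0.841 → ψ = 0.409
  ψ = 0.409: g = 0.0006, g' = -0.862 → ψ = 0.410
Converged at ψ = 0.410.

ψ = 0.410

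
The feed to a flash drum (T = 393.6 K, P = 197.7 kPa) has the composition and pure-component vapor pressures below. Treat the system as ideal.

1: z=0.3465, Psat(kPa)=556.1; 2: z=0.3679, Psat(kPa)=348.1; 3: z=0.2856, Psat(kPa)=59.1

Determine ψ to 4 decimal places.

Raoult's law: Kᵢ = Pᵢˢᵃᵗ/P = Pᵢˢᵃᵗ/197.7.
  K_1 = 556.1/197.7 = 2.812848, K_2 = 348.1/197.7 = 1.760749, K_3 = 59.1/197.7 = 0.298938
Let ψ = V/F and solve Σ zᵢ(Kᵢ−1)/(1+ψ(Kᵢ−1)) = 0.
Check two-phase: ΣzᵢKᵢ = 1.7078 > 1 and Σzᵢ/Kᵢ = 1.2875 > 1, so g(0) = 0.7078 > 0 and g(1) = -0.2875 < 0.
Newton iteration, ψ⁰ = 0.5:
  ψ = 0.5000: g = 0.22396, g' = -0.7578 → ψ = 0.7955
  ψ = 0.7955: g = -0.02113, g' = -0.9911 → ψ = 0.7742
  ψ = 0.7742: g = -0.00042, g' = -0.9529 → ψ = 0.7738
Converged at ψ = 0.7738.

ψ = 0.7738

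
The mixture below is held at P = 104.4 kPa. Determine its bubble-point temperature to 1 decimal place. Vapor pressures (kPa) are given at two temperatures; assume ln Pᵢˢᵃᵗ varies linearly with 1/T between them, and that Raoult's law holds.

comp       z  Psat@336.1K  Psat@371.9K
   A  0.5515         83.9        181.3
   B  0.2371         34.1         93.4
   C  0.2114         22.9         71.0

T = 359.5 K

Bubble-point temperature: ΣzᵢPᵢˢᵃᵗ(T) = P. Interpolate ln Pᵢˢᵃᵗ = aᵢ + bᵢ/T.
  T = 336.1 K: ΣzᵢPᵢˢᵃᵗ = 59.20 kPa
  T = 371.9 K: ΣzᵢPᵢˢᵃᵗ = 137.14 kPa
  T = 354.0 K: ΣzᵢPᵢˢᵃᵗ = 91.85 kPa
  T = 362.9 K: ΣzᵢPᵢˢᵃᵗ = 112.61 kPa
  T = 358.4 K: ΣzᵢPᵢˢᵃᵗ = 101.71 kPa
  T = 360.6 K: ΣzᵢPᵢˢᵃᵗ = 106.93 kPa
Interpolating between 358.4 K and 360.6 K gives T ≈ 359.5 K.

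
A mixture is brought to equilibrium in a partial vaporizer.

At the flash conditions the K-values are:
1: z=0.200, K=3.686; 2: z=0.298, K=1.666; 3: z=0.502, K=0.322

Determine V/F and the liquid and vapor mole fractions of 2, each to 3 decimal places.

V/F = 0.340, x_2 = 0.243, y_2 = 0.405

Rachford–Rice: g(V/F) = Σ zᵢ(Kᵢ−1)/(1+V/F(Kᵢ−1)) = 0.
Check two-phase: ΣzᵢKᵢ = 1.395 > 1 and Σzᵢ/Kᵢ = 1.792 > 1, so g(0) = 0.395 > 0 and g(1) = -0.792 < 0.
Iterate (Newton) starting at V/F = 0.5:
  V/F = 0.500: g = -0.1367, g' = -0.865 → V/F = 0.342
  V/F = 0.342: g = -0.0014, g' = -0.871 → V/F = 0.340
Converged at V/F = 0.340.
Compositions from xᵢ = zᵢ/(1+V/F(Kᵢ−1)), yᵢ = Kᵢxᵢ:
  1: x = 0.104, y = 0.385
  2: x = 0.243, y = 0.405
  3: x = 0.653, y = 0.210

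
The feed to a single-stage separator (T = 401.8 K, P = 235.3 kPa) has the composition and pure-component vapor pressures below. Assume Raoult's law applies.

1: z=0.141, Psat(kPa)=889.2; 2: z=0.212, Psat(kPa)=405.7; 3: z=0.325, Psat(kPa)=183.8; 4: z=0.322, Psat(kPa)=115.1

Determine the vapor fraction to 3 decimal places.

ψ = 0.444

Raoult's law: Kᵢ = Pᵢˢᵃᵗ/P = Pᵢˢᵃᵗ/235.3.
  K_1 = 889.2/235.3 = 3.77901, K_2 = 405.7/235.3 = 1.72418, K_3 = 183.8/235.3 = 0.78113, K_4 = 115.1/235.3 = 0.48916
Let ψ = V/F and solve Σ zᵢ(Kᵢ−1)/(1+ψ(Kᵢ−1)) = 0.
Feasibility: ΣzᵢKᵢ = 1.310, Σzᵢ/Kᵢ = 1.235 — both > 1, two phases present.
Newton–Raphson from ψ = 0.42:
  ψ = 0.420: g = 0.0108, g' = -0.452 → ψ = 0.444
Converged at ψ = 0.444.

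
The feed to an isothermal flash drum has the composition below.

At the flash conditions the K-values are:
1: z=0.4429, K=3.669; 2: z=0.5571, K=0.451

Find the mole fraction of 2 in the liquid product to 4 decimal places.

Newton–Raphson from V/F = 0.5:
  V/F = 0.5000: g = 0.08479, g' = -0.8979 → V/F = 0.5944
  V/F = 0.5944: g = 0.00301, g' = -0.8416 → V/F = 0.5980
Converged at V/F = 0.5980.
Compositions from xᵢ = zᵢ/(1+V/F(Kᵢ−1)), yᵢ = Kᵢxᵢ:
  1: x = 0.1706, y = 0.6259
  2: x = 0.8294, y = 0.3741

x_2 = 0.8294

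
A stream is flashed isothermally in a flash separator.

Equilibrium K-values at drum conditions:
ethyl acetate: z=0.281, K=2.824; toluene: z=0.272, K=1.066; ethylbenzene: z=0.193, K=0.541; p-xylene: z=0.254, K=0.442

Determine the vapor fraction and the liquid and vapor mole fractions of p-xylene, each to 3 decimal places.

ψ = 0.446, x_p-xylene = 0.338, y_p-xylene = 0.149

Newton iteration, ψ⁰ = 0.37:
  ψ = 0.370: g = 0.0382, g' = -0.519 → ψ = 0.444
  ψ = 0.444: g = 0.0011, g' = -0.491 → ψ = 0.446
Converged at ψ = 0.446.
Compositions from xᵢ = zᵢ/(1+ψ(Kᵢ−1)), yᵢ = Kᵢxᵢ:
  ethyl acetate: x = 0.155, y = 0.438
  toluene: x = 0.264, y = 0.282
  ethylbenzene: x = 0.243, y = 0.131
  p-xylene: x = 0.338, y = 0.149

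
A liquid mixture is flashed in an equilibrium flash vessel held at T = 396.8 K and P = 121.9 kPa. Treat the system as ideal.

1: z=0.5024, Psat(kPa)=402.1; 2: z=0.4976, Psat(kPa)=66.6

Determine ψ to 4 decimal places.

Raoult's law: Kᵢ = Pᵢˢᵃᵗ/P = Pᵢˢᵃᵗ/121.9.
  K_1 = 402.1/121.9 = 3.298605, K_2 = 66.6/121.9 = 0.546349
Material balance + equilibrium reduce to Σ zᵢ(Kᵢ−1)/(1+ψ(Kᵢ−1)) = 0.
Feasibility: ΣzᵢKᵢ = 1.9291, Σzᵢ/Kᵢ = 1.0631 — both > 1, two phases present.
Binary case is linear: z₁(K₁−1)(1+ψ(K₂−1)) + z₂(K₂−1)(1+ψ(K₁−1)) = 0
⇒ ψ = [z₁(K₁−1)+z₂(K₂−1)] / [−(K₁−1)(K₂−1)] = 0.92908/1.04276 = 0.8910

ψ = 0.8910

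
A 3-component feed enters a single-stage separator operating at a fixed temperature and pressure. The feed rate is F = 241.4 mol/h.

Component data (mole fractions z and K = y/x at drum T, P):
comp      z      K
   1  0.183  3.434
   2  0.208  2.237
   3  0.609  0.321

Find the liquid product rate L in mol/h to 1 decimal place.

Let ψ = V/F and solve Σ zᵢ(Kᵢ−1)/(1+ψ(Kᵢ−1)) = 0.
g(0) = ΣzᵢKᵢ − 1 = 0.289 and g(1) = 1 − Σzᵢ/Kᵢ = -1.043, so a root lies in (0, 1).
Newton iteration, ψ⁰ = 0.5:
  ψ = 0.500: g = -0.2662, g' = -0.986 → ψ = 0.230
  ψ = 0.230: g = -0.0041, g' = -1.033 → ψ = 0.226
Converged at ψ = 0.226.
Then V = ψ·F = 0.2260·241.4 = 54.5 mol/h and L = F − V = 186.9 mol/h.

L = 186.9 mol/h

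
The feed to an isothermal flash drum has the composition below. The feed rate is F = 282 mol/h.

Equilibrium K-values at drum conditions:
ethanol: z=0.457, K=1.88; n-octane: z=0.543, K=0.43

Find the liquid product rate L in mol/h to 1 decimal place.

L = 229.9 mol/h

Material balance + equilibrium reduce to Σ zᵢ(Kᵢ−1)/(1+ψ(Kᵢ−1)) = 0.
Check two-phase: ΣzᵢKᵢ = 1.093 > 1 and Σzᵢ/Kᵢ = 1.506 > 1, so g(0) = 0.093 > 0 and g(1) = -0.506 < 0.
Newton–Raphson from ψ = 0.68:
  ψ = 0.680: g = -0.2538, g' = -0.609 → ψ = 0.263
  ψ = 0.263: g = -0.0376, g' = -0.478 → ψ = 0.184
  ψ = 0.184: g = 0.0001, g' = -0.482 → ψ = 0.185
Converged at ψ = 0.185.
Then V = ψ·F = 0.1847·282 = 52.1 mol/h and L = F − V = 229.9 mol/h.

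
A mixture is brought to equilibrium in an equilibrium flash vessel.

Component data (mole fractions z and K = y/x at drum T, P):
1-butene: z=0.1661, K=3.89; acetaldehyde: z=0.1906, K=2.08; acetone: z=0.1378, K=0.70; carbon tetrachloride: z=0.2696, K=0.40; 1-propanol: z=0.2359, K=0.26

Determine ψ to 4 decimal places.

Let ψ = V/F and solve Σ zᵢ(Kᵢ−1)/(1+ψ(Kᵢ−1)) = 0.
Feasibility: ΣzᵢKᵢ = 1.3082, Σzᵢ/Kᵢ = 1.9125 — both > 1, two phases present.
Newton iteration, ψ⁰ = 0.62:
  ψ = 0.6200: g = -0.33569, g' = -0.9636 → ψ = 0.2716
  ψ = 0.2716: g = -0.02867, g' = -0.9239 → ψ = 0.2406
  ψ = 0.2406: g = 0.00055, g' = -0.9609 → ψ = 0.2412
Converged at ψ = 0.2412.

ψ = 0.2412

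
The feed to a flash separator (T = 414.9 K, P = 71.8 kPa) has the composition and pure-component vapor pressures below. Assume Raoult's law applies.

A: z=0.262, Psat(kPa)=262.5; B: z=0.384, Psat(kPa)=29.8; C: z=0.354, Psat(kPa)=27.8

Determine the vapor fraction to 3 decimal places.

ψ = 0.160

Raoult's law: Kᵢ = Pᵢˢᵃᵗ/P = Pᵢˢᵃᵗ/71.8.
  K_A = 262.5/71.8 = 3.65599, K_B = 29.8/71.8 = 0.41504, K_C = 27.8/71.8 = 0.38719
Material balance + equilibrium reduce to Σ zᵢ(Kᵢ−1)/(1+ψ(Kᵢ−1)) = 0.
g(0) = ΣzᵢKᵢ − 1 = 0.254 and g(1) = 1 − Σzᵢ/Kᵢ = -0.911, so a root lies in (0, 1).
Iterate (Newton) starting at ψ = 0.5:
  ψ = 0.500: g = -0.3313, g' = -0.880 → ψ = 0.123
  ψ = 0.123: g = 0.0473, g' = -1.357 → ψ = 0.158
  ψ = 0.158: g = 0.0021, g' = -1.239 → ψ = 0.160
Converged at ψ = 0.160.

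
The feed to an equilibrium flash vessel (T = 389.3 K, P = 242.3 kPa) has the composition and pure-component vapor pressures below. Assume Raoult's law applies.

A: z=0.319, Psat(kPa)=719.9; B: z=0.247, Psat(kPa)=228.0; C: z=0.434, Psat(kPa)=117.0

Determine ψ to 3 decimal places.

Raoult's law: Kᵢ = Pᵢˢᵃᵗ/P = Pᵢˢᵃᵗ/242.3.
  K_A = 719.9/242.3 = 2.97111, K_B = 228.0/242.3 = 0.94098, K_C = 117.0/242.3 = 0.48287
Material balance + equilibrium reduce to Σ zᵢ(Kᵢ−1)/(1+ψ(Kᵢ−1)) = 0.
Check two-phase: ΣzᵢKᵢ = 1.390 > 1 and Σzᵢ/Kᵢ = 1.269 > 1, so g(0) = 0.390 > 0 and g(1) = -0.269 < 0.
Iterate (Newton) starting at ψ = 0.58:
  ψ = 0.580: g = -0.0423, g' = -0.508 → ψ = 0.497
  ψ = 0.497: g = 0.0007, g' = -0.528 → ψ = 0.498
Converged at ψ = 0.498.

ψ = 0.498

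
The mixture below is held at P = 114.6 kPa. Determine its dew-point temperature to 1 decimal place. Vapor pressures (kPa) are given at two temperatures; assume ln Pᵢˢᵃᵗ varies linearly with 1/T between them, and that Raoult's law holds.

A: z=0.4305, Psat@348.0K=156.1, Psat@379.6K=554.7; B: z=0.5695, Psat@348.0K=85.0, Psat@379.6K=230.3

Dew-point temperature: Σzᵢ·P/Pᵢˢᵃᵗ(T) = 1. Interpolate ln Pᵢˢᵃᵗ = aᵢ + bᵢ/T.
  T = 348.0 K: ΣzᵢP/Pᵢˢᵃᵗ = 1.0839
  T = 379.6 K: ΣzᵢP/Pᵢˢᵃᵗ = 0.3723
  T = 363.8 K: ΣzᵢP/Pᵢˢᵃᵗ = 0.6196
  T = 355.9 K: ΣzᵢP/Pᵢˢᵃᵗ = 0.8140
  T = 351.9 K: ΣzᵢP/Pᵢˢᵃᵗ = 0.9394
  T = 349.9 K: ΣzᵢP/Pᵢˢᵃᵗ = 1.0104
Interpolating between 349.9 K and 351.9 K gives T ≈ 350.2 K.

T = 350.2 K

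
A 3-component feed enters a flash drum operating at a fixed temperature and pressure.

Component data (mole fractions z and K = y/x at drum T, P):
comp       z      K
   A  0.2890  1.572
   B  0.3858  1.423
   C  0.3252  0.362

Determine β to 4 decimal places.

β = 0.3872

Let β = V/F and solve Σ zᵢ(Kᵢ−1)/(1+β(Kᵢ−1)) = 0.
Feasibility: ΣzᵢKᵢ = 1.1210, Σzᵢ/Kᵢ = 1.3533 — both > 1, two phases present.
Newton–Raphson from β = 0.59:
  β = 0.5900: g = -0.07852, g' = -0.4375 → β = 0.4105
  β = 0.4105: g = -0.00818, g' = -0.3551 → β = 0.3875
  β = 0.3875: g = -0.00008, g' = -0.3479 → β = 0.3872
Converged at β = 0.3872.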